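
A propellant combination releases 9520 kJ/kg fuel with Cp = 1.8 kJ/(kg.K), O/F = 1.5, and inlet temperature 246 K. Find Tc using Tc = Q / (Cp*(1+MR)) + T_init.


Tc = 9520 / (1.8 * (1 + 1.5)) + 246 = 2362 K

2362 K


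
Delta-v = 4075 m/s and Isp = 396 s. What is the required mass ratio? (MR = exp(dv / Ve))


Ve = 396 * 9.81 = 3884.76 m/s
MR = exp(4075 / 3884.76) = 2.855

2.855


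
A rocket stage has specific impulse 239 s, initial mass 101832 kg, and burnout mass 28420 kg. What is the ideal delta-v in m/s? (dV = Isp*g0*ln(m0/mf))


Ve = 239 * 9.81 = 2344.59 m/s
dV = 2344.59 * ln(101832/28420) = 2992 m/s

2992 m/s


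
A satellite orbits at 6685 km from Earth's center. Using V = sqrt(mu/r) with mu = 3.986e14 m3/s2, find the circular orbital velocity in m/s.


V = sqrt(3.986e14 / 6685000) = 7722 m/s

7722 m/s


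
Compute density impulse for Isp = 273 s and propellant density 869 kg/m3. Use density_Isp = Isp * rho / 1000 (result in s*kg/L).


rho*Isp = 273 * 869 / 1000 = 237 s*kg/L

237 s*kg/L


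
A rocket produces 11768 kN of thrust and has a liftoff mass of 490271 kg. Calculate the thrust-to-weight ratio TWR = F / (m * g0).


TWR = 11768000 / (490271 * 9.81) = 2.45

2.45


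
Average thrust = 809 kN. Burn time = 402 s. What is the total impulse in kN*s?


It = 809 * 402 = 325218 kN*s

325218 kN*s


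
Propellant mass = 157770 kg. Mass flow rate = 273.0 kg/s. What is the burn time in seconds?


tb = 157770 / 273.0 = 577.9 s

577.9 s


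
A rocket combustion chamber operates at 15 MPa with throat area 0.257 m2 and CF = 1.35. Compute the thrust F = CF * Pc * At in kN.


F = 1.35 * 15e6 * 0.257 = 5.2042e+06 N = 5204.2 kN

5204.2 kN


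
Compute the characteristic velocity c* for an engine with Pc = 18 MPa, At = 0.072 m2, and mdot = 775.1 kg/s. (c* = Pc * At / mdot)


c* = 18e6 * 0.072 / 775.1 = 1672 m/s

1672 m/s


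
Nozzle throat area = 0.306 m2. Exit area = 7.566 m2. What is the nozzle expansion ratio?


AR = 7.566 / 0.306 = 24.7

24.7


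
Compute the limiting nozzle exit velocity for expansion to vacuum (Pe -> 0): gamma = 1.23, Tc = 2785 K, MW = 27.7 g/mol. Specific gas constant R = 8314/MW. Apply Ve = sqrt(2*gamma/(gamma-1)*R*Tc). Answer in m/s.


R = 8314 / 27.7 = 300.14 J/(kg.K)
Ve = sqrt(2 * 1.23 / (1.23 - 1) * 300.14 * 2785) = 2990 m/s

2990 m/s


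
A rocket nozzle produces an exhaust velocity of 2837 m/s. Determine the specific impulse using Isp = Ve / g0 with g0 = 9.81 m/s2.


Isp = Ve / g0 = 2837 / 9.81 = 289.2 s

289.2 s


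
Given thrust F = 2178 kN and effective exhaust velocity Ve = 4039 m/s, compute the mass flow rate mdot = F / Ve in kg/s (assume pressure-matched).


mdot = F / Ve = 2178000 / 4039 = 539.2 kg/s

539.2 kg/s


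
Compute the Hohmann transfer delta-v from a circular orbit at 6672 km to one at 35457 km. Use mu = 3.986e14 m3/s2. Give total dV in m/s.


V1 = sqrt(mu/r1) = 7729.31 m/s
dV1 = V1*(sqrt(2*r2/(r1+r2)) - 1) = 2298.73 m/s
V2 = sqrt(mu/r2) = 3352.88 m/s
dV2 = V2*(1 - sqrt(2*r1/(r1+r2))) = 1465.89 m/s
Total dV = 3765 m/s

3765 m/s


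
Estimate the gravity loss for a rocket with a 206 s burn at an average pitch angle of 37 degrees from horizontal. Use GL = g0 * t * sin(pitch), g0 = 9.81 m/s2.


GL = 9.81 * 206 * sin(37 deg) = 1216 m/s

1216 m/s


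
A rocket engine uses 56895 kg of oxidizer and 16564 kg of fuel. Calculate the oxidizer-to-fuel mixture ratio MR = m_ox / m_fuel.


MR = 56895 / 16564 = 3.43

3.43


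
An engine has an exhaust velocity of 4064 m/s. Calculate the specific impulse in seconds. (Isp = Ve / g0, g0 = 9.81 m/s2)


Isp = Ve / g0 = 4064 / 9.81 = 414.3 s

414.3 s


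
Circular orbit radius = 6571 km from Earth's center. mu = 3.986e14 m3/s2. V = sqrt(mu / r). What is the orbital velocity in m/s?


V = sqrt(3.986e14 / 6571000) = 7788 m/s

7788 m/s


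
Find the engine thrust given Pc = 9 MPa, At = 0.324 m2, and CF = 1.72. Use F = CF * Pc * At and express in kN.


F = 1.72 * 9e6 * 0.324 = 5.0155e+06 N = 5015.5 kN

5015.5 kN


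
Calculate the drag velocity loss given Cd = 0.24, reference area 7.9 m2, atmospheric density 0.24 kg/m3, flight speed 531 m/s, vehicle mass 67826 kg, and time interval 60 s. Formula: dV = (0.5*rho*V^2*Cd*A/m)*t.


D = 0.5 * 0.24 * 531^2 * 0.24 * 7.9 = 64151.77 N
a = 64151.77 / 67826 = 0.9458 m/s2
dV = 0.9458 * 60 = 56.7 m/s

56.7 m/s


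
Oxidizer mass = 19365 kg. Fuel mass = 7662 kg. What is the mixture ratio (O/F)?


MR = 19365 / 7662 = 2.53

2.53


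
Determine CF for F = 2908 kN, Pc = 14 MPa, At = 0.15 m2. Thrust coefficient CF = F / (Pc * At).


CF = 2908000 / (14e6 * 0.15) = 1.38

1.38


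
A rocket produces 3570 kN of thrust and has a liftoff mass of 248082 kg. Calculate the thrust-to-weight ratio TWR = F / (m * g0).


TWR = 3570000 / (248082 * 9.81) = 1.47

1.47


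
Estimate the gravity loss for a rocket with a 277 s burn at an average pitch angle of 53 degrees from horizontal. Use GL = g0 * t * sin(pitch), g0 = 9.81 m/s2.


GL = 9.81 * 277 * sin(53 deg) = 2170 m/s

2170 m/s


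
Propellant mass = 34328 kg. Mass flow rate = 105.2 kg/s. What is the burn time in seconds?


tb = 34328 / 105.2 = 326.3 s

326.3 s


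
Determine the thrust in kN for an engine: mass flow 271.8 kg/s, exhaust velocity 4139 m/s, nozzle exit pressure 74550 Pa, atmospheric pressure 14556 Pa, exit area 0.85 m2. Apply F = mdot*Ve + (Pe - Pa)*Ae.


F = 271.8 * 4139 + (74550 - 14556) * 0.85 = 1.1760e+06 N = 1176.0 kN

1176.0 kN


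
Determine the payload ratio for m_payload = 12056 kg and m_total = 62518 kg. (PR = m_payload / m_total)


PR = 12056 / 62518 = 0.1928

0.1928


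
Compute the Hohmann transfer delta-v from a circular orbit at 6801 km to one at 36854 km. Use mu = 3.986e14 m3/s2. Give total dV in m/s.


V1 = sqrt(mu/r1) = 7655.65 m/s
dV1 = V1*(sqrt(2*r2/(r1+r2)) - 1) = 2292.04 m/s
V2 = sqrt(mu/r2) = 3288.72 m/s
dV2 = V2*(1 - sqrt(2*r1/(r1+r2))) = 1452.98 m/s
Total dV = 3745 m/s

3745 m/s


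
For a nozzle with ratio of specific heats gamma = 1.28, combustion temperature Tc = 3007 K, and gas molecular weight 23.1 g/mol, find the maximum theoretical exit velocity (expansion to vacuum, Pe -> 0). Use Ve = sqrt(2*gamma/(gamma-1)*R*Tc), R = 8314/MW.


R = 8314 / 23.1 = 359.91 J/(kg.K)
Ve = sqrt(2 * 1.28 / (1.28 - 1) * 359.91 * 3007) = 3146 m/s

3146 m/s


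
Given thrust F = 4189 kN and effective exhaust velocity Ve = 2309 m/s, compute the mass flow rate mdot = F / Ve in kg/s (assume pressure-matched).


mdot = F / Ve = 4189000 / 2309 = 1814.2 kg/s

1814.2 kg/s


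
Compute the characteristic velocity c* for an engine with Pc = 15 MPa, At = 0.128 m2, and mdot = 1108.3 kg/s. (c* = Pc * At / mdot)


c* = 15e6 * 0.128 / 1108.3 = 1732 m/s

1732 m/s


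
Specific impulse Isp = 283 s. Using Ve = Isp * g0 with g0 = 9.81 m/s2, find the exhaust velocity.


Ve = Isp * g0 = 283 * 9.81 = 2776.2 m/s

2776.2 m/s


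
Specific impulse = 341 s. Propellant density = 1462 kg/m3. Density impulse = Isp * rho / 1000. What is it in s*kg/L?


rho*Isp = 341 * 1462 / 1000 = 499 s*kg/L

499 s*kg/L


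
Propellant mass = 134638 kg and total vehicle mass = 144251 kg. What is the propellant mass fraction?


PMF = 134638 / 144251 = 0.933

0.933


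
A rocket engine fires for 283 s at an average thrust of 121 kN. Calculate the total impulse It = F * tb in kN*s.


It = 121 * 283 = 34243 kN*s

34243 kN*s


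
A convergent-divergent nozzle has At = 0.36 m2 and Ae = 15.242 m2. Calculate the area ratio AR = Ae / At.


AR = 15.242 / 0.36 = 42.3

42.3


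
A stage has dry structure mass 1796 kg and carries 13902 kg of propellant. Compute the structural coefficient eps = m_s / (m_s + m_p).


eps = 1796 / (1796 + 13902) = 0.1144

0.1144


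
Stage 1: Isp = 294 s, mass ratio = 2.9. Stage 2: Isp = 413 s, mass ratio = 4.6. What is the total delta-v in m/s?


dV1 = 294 * 9.81 * ln(2.9) = 3070.8 m/s
dV2 = 413 * 9.81 * ln(4.6) = 6182.9 m/s
Total dV = 3070.8 + 6182.9 = 9253.7 m/s ~ 9254 m/s

9254 m/s


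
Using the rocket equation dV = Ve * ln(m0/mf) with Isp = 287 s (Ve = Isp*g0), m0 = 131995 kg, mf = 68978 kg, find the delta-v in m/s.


Ve = 287 * 9.81 = 2815.47 m/s
dV = 2815.47 * ln(131995/68978) = 1827 m/s

1827 m/s


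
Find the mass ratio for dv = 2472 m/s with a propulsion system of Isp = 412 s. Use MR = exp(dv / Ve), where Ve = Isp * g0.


Ve = 412 * 9.81 = 4041.72 m/s
MR = exp(2472 / 4041.72) = 1.843

1.843


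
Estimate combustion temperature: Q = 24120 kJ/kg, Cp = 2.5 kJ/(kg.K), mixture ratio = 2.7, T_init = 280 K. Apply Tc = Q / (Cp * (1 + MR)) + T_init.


Tc = 24120 / (2.5 * (1 + 2.7)) + 280 = 2888 K

2888 K


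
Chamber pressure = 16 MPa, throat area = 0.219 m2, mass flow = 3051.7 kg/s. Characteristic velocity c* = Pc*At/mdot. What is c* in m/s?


c* = 16e6 * 0.219 / 3051.7 = 1148 m/s

1148 m/s


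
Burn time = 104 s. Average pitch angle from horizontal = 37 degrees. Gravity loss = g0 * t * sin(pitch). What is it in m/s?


GL = 9.81 * 104 * sin(37 deg) = 614 m/s

614 m/s


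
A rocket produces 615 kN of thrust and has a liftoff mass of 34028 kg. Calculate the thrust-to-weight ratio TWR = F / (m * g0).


TWR = 615000 / (34028 * 9.81) = 1.84

1.84


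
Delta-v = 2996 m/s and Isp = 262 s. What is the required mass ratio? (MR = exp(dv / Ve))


Ve = 262 * 9.81 = 2570.22 m/s
MR = exp(2996 / 2570.22) = 3.208

3.208


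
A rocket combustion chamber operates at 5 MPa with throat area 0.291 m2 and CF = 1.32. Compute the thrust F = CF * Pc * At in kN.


F = 1.32 * 5e6 * 0.291 = 1.9206e+06 N = 1920.6 kN

1920.6 kN


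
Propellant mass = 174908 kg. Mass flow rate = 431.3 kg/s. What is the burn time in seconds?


tb = 174908 / 431.3 = 405.5 s

405.5 s


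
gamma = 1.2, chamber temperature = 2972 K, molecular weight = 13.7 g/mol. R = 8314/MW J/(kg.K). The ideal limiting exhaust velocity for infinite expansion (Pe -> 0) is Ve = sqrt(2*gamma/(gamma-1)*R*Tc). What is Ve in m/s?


R = 8314 / 13.7 = 606.86 J/(kg.K)
Ve = sqrt(2 * 1.2 / (1.2 - 1) * 606.86 * 2972) = 4652 m/s

4652 m/s


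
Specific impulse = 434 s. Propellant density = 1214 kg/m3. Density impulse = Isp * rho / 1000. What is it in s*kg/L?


rho*Isp = 434 * 1214 / 1000 = 527 s*kg/L

527 s*kg/L


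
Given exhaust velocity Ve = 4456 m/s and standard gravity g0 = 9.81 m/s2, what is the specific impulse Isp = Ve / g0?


Isp = Ve / g0 = 4456 / 9.81 = 454.2 s

454.2 s


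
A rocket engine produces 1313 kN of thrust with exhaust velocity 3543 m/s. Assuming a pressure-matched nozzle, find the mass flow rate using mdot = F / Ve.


mdot = F / Ve = 1313000 / 3543 = 370.6 kg/s

370.6 kg/s


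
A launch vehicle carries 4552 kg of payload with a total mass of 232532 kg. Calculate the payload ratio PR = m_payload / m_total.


PR = 4552 / 232532 = 0.0196

0.0196


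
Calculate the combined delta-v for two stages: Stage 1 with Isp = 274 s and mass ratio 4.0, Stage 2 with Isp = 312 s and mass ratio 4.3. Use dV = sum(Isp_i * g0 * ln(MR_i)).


dV1 = 274 * 9.81 * ln(4.0) = 3726.3 m/s
dV2 = 312 * 9.81 * ln(4.3) = 4464.4 m/s
Total dV = 3726.3 + 4464.4 = 8190.7 m/s ~ 8191 m/s

8191 m/s


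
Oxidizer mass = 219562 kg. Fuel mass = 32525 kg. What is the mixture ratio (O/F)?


MR = 219562 / 32525 = 6.75

6.75


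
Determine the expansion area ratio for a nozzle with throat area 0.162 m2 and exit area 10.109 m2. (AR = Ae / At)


AR = 10.109 / 0.162 = 62.4

62.4


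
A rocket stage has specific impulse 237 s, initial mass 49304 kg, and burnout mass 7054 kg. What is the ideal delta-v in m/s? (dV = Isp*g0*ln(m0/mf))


Ve = 237 * 9.81 = 2324.97 m/s
dV = 2324.97 * ln(49304/7054) = 4521 m/s

4521 m/s


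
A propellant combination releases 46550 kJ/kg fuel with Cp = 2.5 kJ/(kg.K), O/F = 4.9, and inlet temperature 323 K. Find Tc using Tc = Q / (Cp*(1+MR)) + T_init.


Tc = 46550 / (2.5 * (1 + 4.9)) + 323 = 3479 K

3479 K


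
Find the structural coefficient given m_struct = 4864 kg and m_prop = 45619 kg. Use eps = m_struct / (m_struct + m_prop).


eps = 4864 / (4864 + 45619) = 0.0963

0.0963


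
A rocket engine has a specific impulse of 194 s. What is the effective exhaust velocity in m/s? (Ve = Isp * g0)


Ve = Isp * g0 = 194 * 9.81 = 1903.1 m/s

1903.1 m/s


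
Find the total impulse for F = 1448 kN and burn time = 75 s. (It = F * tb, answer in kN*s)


It = 1448 * 75 = 108600 kN*s

108600 kN*s


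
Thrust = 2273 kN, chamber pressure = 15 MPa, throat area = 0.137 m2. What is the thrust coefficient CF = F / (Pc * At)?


CF = 2273000 / (15e6 * 0.137) = 1.11

1.11


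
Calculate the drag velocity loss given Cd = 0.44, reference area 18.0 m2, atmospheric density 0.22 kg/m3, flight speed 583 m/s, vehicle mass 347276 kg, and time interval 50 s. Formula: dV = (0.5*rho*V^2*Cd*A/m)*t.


D = 0.5 * 0.22 * 583^2 * 0.44 * 18.0 = 296111.3 N
a = 296111.3 / 347276 = 0.8527 m/s2
dV = 0.8527 * 50 = 42.6 m/s

42.6 m/s


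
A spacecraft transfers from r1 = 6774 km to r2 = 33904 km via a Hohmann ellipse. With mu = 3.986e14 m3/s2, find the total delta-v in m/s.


V1 = sqrt(mu/r1) = 7670.9 m/s
dV1 = V1*(sqrt(2*r2/(r1+r2)) - 1) = 2233.02 m/s
V2 = sqrt(mu/r2) = 3428.81 m/s
dV2 = V2*(1 - sqrt(2*r1/(r1+r2))) = 1450.01 m/s
Total dV = 3683 m/s

3683 m/s


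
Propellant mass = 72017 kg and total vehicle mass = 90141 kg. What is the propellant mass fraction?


PMF = 72017 / 90141 = 0.799

0.799


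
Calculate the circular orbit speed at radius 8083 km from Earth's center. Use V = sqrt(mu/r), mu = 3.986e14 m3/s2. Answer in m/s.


V = sqrt(3.986e14 / 8083000) = 7022 m/s

7022 m/s


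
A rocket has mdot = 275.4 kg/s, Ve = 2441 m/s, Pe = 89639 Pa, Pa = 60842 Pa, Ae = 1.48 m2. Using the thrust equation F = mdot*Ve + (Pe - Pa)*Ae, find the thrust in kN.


F = 275.4 * 2441 + (89639 - 60842) * 1.48 = 714871.0 N = 714.9 kN

714.9 kN


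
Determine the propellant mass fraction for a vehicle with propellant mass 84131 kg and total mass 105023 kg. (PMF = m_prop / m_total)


PMF = 84131 / 105023 = 0.801

0.801


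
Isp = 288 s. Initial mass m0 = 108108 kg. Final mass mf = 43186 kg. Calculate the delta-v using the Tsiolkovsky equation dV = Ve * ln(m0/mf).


Ve = 288 * 9.81 = 2825.28 m/s
dV = 2825.28 * ln(108108/43186) = 2593 m/s

2593 m/s


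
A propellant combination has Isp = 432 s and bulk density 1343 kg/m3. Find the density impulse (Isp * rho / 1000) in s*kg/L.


rho*Isp = 432 * 1343 / 1000 = 580 s*kg/L

580 s*kg/L


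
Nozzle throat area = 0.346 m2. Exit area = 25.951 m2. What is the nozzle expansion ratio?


AR = 25.951 / 0.346 = 75.0

75.0


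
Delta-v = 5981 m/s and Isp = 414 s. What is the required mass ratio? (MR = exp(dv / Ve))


Ve = 414 * 9.81 = 4061.34 m/s
MR = exp(5981 / 4061.34) = 4.361

4.361


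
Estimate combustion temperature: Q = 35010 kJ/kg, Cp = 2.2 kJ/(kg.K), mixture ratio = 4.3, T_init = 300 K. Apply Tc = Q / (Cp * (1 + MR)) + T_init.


Tc = 35010 / (2.2 * (1 + 4.3)) + 300 = 3303 K

3303 K


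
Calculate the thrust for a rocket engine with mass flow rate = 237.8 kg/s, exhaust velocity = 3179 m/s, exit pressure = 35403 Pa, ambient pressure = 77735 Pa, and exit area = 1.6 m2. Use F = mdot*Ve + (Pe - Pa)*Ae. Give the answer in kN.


F = 237.8 * 3179 + (35403 - 77735) * 1.6 = 688235.0 N = 688.2 kN

688.2 kN


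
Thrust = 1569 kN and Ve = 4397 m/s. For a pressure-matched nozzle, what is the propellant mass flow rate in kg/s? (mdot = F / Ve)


mdot = F / Ve = 1569000 / 4397 = 356.8 kg/s

356.8 kg/s


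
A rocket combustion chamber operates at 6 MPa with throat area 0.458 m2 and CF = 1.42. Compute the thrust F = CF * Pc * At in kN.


F = 1.42 * 6e6 * 0.458 = 3.9022e+06 N = 3902.2 kN

3902.2 kN


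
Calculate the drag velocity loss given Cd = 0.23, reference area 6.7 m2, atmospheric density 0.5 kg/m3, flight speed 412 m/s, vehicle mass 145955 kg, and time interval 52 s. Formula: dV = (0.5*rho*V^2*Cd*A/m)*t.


D = 0.5 * 0.5 * 412^2 * 0.23 * 6.7 = 65393.88 N
a = 65393.88 / 145955 = 0.448 m/s2
dV = 0.448 * 52 = 23.3 m/s

23.3 m/s


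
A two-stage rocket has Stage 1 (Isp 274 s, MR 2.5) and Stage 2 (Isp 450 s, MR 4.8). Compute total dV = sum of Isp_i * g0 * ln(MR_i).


dV1 = 274 * 9.81 * ln(2.5) = 2462.9 m/s
dV2 = 450 * 9.81 * ln(4.8) = 6924.7 m/s
Total dV = 2462.9 + 6924.7 = 9387.6 m/s ~ 9388 m/s

9388 m/s


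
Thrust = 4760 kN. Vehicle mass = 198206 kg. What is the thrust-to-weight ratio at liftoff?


TWR = 4760000 / (198206 * 9.81) = 2.45

2.45


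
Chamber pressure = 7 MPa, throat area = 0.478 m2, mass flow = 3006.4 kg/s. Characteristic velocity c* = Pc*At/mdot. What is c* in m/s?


c* = 7e6 * 0.478 / 3006.4 = 1113 m/s

1113 m/s


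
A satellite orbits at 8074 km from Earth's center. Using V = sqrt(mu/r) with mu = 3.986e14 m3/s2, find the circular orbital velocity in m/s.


V = sqrt(3.986e14 / 8074000) = 7026 m/s

7026 m/s


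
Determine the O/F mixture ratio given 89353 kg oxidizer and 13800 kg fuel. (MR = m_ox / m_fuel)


MR = 89353 / 13800 = 6.47

6.47


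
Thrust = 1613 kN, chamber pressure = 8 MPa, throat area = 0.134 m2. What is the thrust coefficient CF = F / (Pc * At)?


CF = 1613000 / (8e6 * 0.134) = 1.5

1.5


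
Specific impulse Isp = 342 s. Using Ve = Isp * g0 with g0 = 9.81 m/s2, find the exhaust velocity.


Ve = Isp * g0 = 342 * 9.81 = 3355.0 m/s

3355.0 m/s


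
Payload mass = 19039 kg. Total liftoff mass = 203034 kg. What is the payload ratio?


PR = 19039 / 203034 = 0.0938

0.0938


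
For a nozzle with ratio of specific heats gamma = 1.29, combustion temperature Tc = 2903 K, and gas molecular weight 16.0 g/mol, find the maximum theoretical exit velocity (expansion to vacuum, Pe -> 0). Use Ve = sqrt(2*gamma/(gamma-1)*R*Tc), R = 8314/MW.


R = 8314 / 16.0 = 519.62 J/(kg.K)
Ve = sqrt(2 * 1.29 / (1.29 - 1) * 519.62 * 2903) = 3663 m/s

3663 m/s


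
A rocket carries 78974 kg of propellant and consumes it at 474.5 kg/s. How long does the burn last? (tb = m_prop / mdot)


tb = 78974 / 474.5 = 166.4 s

166.4 s


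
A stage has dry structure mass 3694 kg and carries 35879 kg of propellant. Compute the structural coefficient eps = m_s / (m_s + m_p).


eps = 3694 / (3694 + 35879) = 0.0933

0.0933


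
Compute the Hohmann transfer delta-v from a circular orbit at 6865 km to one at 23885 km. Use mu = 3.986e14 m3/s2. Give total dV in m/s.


V1 = sqrt(mu/r1) = 7619.88 m/s
dV1 = V1*(sqrt(2*r2/(r1+r2)) - 1) = 1877.49 m/s
V2 = sqrt(mu/r2) = 4085.13 m/s
dV2 = V2*(1 - sqrt(2*r1/(r1+r2))) = 1355.41 m/s
Total dV = 3233 m/s

3233 m/s


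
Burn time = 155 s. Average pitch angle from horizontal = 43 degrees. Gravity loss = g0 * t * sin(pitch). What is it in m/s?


GL = 9.81 * 155 * sin(43 deg) = 1037 m/s

1037 m/s


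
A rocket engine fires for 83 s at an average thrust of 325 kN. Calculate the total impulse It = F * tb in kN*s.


It = 325 * 83 = 26975 kN*s

26975 kN*s


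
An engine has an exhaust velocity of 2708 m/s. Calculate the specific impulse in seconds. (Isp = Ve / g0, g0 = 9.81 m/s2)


Isp = Ve / g0 = 2708 / 9.81 = 276.0 s

276.0 s


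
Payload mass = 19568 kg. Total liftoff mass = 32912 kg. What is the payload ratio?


PR = 19568 / 32912 = 0.5946

0.5946


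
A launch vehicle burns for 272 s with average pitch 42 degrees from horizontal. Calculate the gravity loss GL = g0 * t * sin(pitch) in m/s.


GL = 9.81 * 272 * sin(42 deg) = 1785 m/s

1785 m/s


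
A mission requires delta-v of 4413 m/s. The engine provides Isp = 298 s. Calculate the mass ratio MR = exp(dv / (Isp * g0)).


Ve = 298 * 9.81 = 2923.38 m/s
MR = exp(4413 / 2923.38) = 4.525

4.525


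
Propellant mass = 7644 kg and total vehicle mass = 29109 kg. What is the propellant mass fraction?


PMF = 7644 / 29109 = 0.263

0.263


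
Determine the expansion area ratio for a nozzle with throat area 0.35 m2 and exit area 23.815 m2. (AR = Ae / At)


AR = 23.815 / 0.35 = 68.0

68.0


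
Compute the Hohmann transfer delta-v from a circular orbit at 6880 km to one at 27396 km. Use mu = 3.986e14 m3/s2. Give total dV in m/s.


V1 = sqrt(mu/r1) = 7611.57 m/s
dV1 = V1*(sqrt(2*r2/(r1+r2)) - 1) = 2012.04 m/s
V2 = sqrt(mu/r2) = 3814.39 m/s
dV2 = V2*(1 - sqrt(2*r1/(r1+r2))) = 1397.6 m/s
Total dV = 3410 m/s

3410 m/s


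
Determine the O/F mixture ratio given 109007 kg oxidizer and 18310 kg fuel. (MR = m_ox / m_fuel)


MR = 109007 / 18310 = 5.95

5.95


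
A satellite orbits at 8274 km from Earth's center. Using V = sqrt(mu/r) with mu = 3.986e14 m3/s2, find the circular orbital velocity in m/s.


V = sqrt(3.986e14 / 8274000) = 6941 m/s

6941 m/s


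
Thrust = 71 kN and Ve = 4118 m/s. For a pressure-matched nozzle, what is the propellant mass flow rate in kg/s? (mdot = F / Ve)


mdot = F / Ve = 71000 / 4118 = 17.2 kg/s

17.2 kg/s


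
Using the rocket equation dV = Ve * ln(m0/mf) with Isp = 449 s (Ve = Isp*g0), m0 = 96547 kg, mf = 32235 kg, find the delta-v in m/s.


Ve = 449 * 9.81 = 4404.69 m/s
dV = 4404.69 * ln(96547/32235) = 4832 m/s

4832 m/s


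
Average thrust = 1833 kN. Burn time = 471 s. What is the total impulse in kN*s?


It = 1833 * 471 = 863343 kN*s

863343 kN*s


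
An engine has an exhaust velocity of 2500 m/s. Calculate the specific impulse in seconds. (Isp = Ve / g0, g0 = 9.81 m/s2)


Isp = Ve / g0 = 2500 / 9.81 = 254.8 s

254.8 s


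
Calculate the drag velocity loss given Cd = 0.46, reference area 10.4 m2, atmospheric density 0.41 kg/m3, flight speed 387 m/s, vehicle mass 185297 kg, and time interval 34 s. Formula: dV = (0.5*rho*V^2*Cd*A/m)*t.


D = 0.5 * 0.41 * 387^2 * 0.46 * 10.4 = 146881.45 N
a = 146881.45 / 185297 = 0.7927 m/s2
dV = 0.7927 * 34 = 27.0 m/s

27.0 m/s


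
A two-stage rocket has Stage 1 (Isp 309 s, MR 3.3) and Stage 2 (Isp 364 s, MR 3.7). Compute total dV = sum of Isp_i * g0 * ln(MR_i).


dV1 = 309 * 9.81 * ln(3.3) = 3619.1 m/s
dV2 = 364 * 9.81 * ln(3.7) = 4671.8 m/s
Total dV = 3619.1 + 4671.8 = 8290.9 m/s ~ 8291 m/s

8291 m/s


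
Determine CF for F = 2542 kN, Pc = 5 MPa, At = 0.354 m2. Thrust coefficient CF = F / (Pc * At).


CF = 2542000 / (5e6 * 0.354) = 1.44

1.44


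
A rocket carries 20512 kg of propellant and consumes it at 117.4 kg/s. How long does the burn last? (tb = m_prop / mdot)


tb = 20512 / 117.4 = 174.7 s

174.7 s


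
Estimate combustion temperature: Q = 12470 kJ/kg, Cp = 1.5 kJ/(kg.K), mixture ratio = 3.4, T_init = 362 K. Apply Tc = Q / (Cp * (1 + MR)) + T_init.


Tc = 12470 / (1.5 * (1 + 3.4)) + 362 = 2251 K

2251 K


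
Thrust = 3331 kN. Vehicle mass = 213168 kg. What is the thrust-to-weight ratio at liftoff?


TWR = 3331000 / (213168 * 9.81) = 1.59

1.59


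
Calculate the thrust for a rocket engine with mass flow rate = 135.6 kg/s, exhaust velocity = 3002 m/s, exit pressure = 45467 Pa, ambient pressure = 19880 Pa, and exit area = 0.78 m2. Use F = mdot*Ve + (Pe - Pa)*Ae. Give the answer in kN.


F = 135.6 * 3002 + (45467 - 19880) * 0.78 = 427029.0 N = 427.0 kN

427.0 kN


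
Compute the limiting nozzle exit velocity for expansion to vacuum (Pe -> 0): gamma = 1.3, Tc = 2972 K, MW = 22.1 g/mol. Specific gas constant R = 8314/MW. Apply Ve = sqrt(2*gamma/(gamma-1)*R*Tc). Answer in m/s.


R = 8314 / 22.1 = 376.2 J/(kg.K)
Ve = sqrt(2 * 1.3 / (1.3 - 1) * 376.2 * 2972) = 3113 m/s

3113 m/s


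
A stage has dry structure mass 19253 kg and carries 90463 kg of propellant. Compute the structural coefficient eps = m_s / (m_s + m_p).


eps = 19253 / (19253 + 90463) = 0.1755

0.1755


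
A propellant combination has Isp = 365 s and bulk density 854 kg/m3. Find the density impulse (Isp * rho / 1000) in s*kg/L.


rho*Isp = 365 * 854 / 1000 = 312 s*kg/L

312 s*kg/L


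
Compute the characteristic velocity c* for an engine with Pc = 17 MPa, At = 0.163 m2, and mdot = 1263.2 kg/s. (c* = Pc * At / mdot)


c* = 17e6 * 0.163 / 1263.2 = 2194 m/s

2194 m/s


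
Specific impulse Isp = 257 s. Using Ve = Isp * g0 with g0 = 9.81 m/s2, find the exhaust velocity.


Ve = Isp * g0 = 257 * 9.81 = 2521.2 m/s

2521.2 m/s


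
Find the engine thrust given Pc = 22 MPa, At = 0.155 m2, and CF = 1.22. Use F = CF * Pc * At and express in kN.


F = 1.22 * 22e6 * 0.155 = 4.1602e+06 N = 4160.2 kN

4160.2 kN


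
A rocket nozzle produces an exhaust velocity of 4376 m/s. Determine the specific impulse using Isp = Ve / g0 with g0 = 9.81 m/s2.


Isp = Ve / g0 = 4376 / 9.81 = 446.1 s

446.1 s


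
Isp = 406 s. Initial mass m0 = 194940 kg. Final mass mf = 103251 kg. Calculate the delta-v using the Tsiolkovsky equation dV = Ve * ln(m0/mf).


Ve = 406 * 9.81 = 3982.86 m/s
dV = 3982.86 * ln(194940/103251) = 2531 m/s

2531 m/s


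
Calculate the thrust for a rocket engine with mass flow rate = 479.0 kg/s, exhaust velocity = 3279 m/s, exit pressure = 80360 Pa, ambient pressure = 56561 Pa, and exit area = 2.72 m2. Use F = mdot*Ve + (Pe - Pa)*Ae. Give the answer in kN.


F = 479.0 * 3279 + (80360 - 56561) * 2.72 = 1.6354e+06 N = 1635.4 kN

1635.4 kN


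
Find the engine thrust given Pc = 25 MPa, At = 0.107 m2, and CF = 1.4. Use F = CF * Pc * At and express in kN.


F = 1.4 * 25e6 * 0.107 = 3.7450e+06 N = 3745.0 kN

3745.0 kN


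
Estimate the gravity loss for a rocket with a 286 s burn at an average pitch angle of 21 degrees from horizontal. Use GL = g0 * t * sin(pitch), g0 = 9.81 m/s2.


GL = 9.81 * 286 * sin(21 deg) = 1005 m/s

1005 m/s


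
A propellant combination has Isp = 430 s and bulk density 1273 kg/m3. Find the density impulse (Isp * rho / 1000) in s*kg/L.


rho*Isp = 430 * 1273 / 1000 = 547 s*kg/L

547 s*kg/L


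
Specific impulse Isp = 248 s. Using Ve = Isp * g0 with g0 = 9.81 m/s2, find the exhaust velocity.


Ve = Isp * g0 = 248 * 9.81 = 2432.9 m/s

2432.9 m/s


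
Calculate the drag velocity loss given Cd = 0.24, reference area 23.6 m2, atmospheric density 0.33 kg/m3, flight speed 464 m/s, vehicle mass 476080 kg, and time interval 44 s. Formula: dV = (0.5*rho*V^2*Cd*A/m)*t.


D = 0.5 * 0.33 * 464^2 * 0.24 * 23.6 = 201207.03 N
a = 201207.03 / 476080 = 0.4226 m/s2
dV = 0.4226 * 44 = 18.6 m/s

18.6 m/s


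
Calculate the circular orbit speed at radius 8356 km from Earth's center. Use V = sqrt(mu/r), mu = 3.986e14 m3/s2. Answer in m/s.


V = sqrt(3.986e14 / 8356000) = 6907 m/s

6907 m/s


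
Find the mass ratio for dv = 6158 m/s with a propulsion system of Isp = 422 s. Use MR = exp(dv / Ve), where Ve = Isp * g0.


Ve = 422 * 9.81 = 4139.82 m/s
MR = exp(6158 / 4139.82) = 4.426

4.426


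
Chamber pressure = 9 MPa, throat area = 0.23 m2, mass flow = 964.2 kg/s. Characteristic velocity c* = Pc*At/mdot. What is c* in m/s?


c* = 9e6 * 0.23 / 964.2 = 2147 m/s

2147 m/s


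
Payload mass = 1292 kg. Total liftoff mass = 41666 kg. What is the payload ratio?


PR = 1292 / 41666 = 0.031

0.031


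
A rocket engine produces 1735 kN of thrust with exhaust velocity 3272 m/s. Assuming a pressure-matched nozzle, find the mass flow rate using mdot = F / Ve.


mdot = F / Ve = 1735000 / 3272 = 530.3 kg/s

530.3 kg/s


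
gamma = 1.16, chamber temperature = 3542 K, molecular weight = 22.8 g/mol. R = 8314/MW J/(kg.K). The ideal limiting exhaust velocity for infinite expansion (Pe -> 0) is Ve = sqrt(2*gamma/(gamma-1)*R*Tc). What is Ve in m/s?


R = 8314 / 22.8 = 364.65 J/(kg.K)
Ve = sqrt(2 * 1.16 / (1.16 - 1) * 364.65 * 3542) = 4328 m/s

4328 m/s


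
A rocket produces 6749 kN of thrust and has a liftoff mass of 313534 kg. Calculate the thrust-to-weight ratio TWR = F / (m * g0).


TWR = 6749000 / (313534 * 9.81) = 2.19

2.19


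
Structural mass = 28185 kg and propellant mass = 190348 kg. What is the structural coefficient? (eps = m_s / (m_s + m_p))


eps = 28185 / (28185 + 190348) = 0.129

0.129


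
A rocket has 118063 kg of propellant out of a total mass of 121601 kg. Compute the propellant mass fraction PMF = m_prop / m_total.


PMF = 118063 / 121601 = 0.971

0.971


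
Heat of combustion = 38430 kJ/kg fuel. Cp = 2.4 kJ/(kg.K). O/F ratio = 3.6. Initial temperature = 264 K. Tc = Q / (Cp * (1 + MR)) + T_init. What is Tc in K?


Tc = 38430 / (2.4 * (1 + 3.6)) + 264 = 3745 K

3745 K


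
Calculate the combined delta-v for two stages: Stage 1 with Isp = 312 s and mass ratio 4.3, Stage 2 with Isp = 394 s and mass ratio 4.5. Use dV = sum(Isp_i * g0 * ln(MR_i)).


dV1 = 312 * 9.81 * ln(4.3) = 4464.4 m/s
dV2 = 394 * 9.81 * ln(4.5) = 5813.5 m/s
Total dV = 4464.4 + 5813.5 = 10277.9 m/s ~ 10278 m/s

10278 m/s


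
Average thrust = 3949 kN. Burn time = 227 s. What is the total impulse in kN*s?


It = 3949 * 227 = 896423 kN*s

896423 kN*s


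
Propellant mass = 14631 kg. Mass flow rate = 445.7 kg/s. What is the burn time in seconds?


tb = 14631 / 445.7 = 32.8 s

32.8 s


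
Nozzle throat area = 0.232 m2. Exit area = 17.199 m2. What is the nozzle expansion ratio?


AR = 17.199 / 0.232 = 74.1

74.1


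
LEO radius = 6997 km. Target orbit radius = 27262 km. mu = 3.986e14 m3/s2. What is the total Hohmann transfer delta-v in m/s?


V1 = sqrt(mu/r1) = 7547.67 m/s
dV1 = V1*(sqrt(2*r2/(r1+r2)) - 1) = 1974.14 m/s
V2 = sqrt(mu/r2) = 3823.75 m/s
dV2 = V2*(1 - sqrt(2*r1/(r1+r2))) = 1379.91 m/s
Total dV = 3354 m/s

3354 m/s


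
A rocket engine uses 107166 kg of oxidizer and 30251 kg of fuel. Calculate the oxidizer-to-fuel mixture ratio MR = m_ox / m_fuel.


MR = 107166 / 30251 = 3.54

3.54


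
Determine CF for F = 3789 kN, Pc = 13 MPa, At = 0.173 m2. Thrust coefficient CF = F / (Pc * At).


CF = 3789000 / (13e6 * 0.173) = 1.68

1.68


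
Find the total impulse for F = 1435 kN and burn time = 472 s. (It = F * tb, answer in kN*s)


It = 1435 * 472 = 677320 kN*s

677320 kN*s


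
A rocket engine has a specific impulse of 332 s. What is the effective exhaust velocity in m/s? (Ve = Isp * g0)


Ve = Isp * g0 = 332 * 9.81 = 3256.9 m/s

3256.9 m/s


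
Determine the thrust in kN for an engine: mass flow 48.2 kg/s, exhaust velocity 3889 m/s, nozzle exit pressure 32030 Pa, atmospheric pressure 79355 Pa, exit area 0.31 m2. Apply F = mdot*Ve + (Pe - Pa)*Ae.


F = 48.2 * 3889 + (32030 - 79355) * 0.31 = 172779.0 N = 172.8 kN

172.8 kN


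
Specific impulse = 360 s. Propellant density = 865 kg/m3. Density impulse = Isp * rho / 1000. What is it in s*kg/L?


rho*Isp = 360 * 865 / 1000 = 311 s*kg/L

311 s*kg/L


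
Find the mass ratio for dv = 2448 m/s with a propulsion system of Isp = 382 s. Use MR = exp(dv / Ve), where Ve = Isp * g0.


Ve = 382 * 9.81 = 3747.42 m/s
MR = exp(2448 / 3747.42) = 1.922

1.922


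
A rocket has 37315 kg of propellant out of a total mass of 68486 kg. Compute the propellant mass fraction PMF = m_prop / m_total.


PMF = 37315 / 68486 = 0.545

0.545


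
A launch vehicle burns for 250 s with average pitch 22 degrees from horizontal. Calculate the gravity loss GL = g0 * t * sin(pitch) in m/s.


GL = 9.81 * 250 * sin(22 deg) = 919 m/s

919 m/s


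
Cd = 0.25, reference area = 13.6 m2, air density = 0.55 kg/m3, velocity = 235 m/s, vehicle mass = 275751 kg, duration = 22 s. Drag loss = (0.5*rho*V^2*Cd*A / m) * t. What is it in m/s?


D = 0.5 * 0.55 * 235^2 * 0.25 * 13.6 = 51635.38 N
a = 51635.38 / 275751 = 0.1873 m/s2
dV = 0.1873 * 22 = 4.1 m/s

4.1 m/s


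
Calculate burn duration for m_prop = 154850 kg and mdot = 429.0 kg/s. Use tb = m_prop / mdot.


tb = 154850 / 429.0 = 361.0 s

361.0 s


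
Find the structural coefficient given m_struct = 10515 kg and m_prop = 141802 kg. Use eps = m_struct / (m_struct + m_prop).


eps = 10515 / (10515 + 141802) = 0.069

0.069


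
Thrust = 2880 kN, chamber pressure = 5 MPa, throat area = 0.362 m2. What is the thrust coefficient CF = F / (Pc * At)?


CF = 2880000 / (5e6 * 0.362) = 1.59

1.59


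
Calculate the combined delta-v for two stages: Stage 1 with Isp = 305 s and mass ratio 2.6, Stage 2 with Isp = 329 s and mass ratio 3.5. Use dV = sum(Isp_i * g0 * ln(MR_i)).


dV1 = 305 * 9.81 * ln(2.6) = 2858.9 m/s
dV2 = 329 * 9.81 * ln(3.5) = 4043.3 m/s
Total dV = 2858.9 + 4043.3 = 6902.2 m/s ~ 6902 m/s

6902 m/s


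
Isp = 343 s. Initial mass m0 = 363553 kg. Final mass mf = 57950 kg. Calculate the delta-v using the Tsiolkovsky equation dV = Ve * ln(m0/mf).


Ve = 343 * 9.81 = 3364.83 m/s
dV = 3364.83 * ln(363553/57950) = 6179 m/s

6179 m/s


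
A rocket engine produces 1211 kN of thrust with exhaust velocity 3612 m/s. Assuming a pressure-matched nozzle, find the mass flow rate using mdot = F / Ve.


mdot = F / Ve = 1211000 / 3612 = 335.3 kg/s

335.3 kg/s


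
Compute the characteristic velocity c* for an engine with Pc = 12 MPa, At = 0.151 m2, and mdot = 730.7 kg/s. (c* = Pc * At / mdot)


c* = 12e6 * 0.151 / 730.7 = 2480 m/s

2480 m/s


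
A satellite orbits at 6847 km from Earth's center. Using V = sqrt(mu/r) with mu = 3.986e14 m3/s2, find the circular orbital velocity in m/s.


V = sqrt(3.986e14 / 6847000) = 7630 m/s

7630 m/s


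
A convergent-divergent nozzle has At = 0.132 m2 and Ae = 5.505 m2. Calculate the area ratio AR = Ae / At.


AR = 5.505 / 0.132 = 41.7

41.7


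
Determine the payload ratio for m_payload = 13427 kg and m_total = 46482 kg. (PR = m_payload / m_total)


PR = 13427 / 46482 = 0.2889

0.2889


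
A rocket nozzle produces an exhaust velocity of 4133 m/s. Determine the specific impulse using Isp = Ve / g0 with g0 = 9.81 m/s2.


Isp = Ve / g0 = 4133 / 9.81 = 421.3 s

421.3 s


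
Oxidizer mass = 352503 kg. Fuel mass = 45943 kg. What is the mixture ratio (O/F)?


MR = 352503 / 45943 = 7.67

7.67


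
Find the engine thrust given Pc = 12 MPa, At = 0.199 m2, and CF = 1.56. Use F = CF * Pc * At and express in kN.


F = 1.56 * 12e6 * 0.199 = 3.7253e+06 N = 3725.3 kN

3725.3 kN


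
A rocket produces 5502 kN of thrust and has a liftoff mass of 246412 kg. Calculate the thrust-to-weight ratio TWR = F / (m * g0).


TWR = 5502000 / (246412 * 9.81) = 2.28

2.28


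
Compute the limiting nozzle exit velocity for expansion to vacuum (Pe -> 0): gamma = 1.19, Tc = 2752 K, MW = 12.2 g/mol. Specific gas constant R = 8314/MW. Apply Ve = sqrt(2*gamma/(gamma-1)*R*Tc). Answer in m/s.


R = 8314 / 12.2 = 681.48 J/(kg.K)
Ve = sqrt(2 * 1.19 / (1.19 - 1) * 681.48 * 2752) = 4847 m/s

4847 m/s


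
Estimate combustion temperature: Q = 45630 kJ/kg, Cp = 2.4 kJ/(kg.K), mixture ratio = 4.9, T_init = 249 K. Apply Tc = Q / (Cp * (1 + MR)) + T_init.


Tc = 45630 / (2.4 * (1 + 4.9)) + 249 = 3471 K

3471 K


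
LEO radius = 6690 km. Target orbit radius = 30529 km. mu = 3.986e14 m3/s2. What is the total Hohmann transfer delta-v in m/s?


V1 = sqrt(mu/r1) = 7718.9 m/s
dV1 = V1*(sqrt(2*r2/(r1+r2)) - 1) = 2167.64 m/s
V2 = sqrt(mu/r2) = 3613.37 m/s
dV2 = V2*(1 - sqrt(2*r1/(r1+r2))) = 1446.87 m/s
Total dV = 3615 m/s

3615 m/s


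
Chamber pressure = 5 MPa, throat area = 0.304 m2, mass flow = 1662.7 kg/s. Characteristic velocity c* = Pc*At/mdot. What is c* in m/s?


c* = 5e6 * 0.304 / 1662.7 = 914 m/s

914 m/s


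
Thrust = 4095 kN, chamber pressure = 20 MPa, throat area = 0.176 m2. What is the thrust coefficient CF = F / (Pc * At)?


CF = 4095000 / (20e6 * 0.176) = 1.16

1.16


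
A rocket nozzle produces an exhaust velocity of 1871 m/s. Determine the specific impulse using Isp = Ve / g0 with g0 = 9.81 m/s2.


Isp = Ve / g0 = 1871 / 9.81 = 190.7 s

190.7 s


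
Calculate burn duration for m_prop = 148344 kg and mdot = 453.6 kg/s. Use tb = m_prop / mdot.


tb = 148344 / 453.6 = 327.0 s

327.0 s


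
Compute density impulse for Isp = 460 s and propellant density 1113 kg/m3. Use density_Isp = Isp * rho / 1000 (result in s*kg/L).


rho*Isp = 460 * 1113 / 1000 = 512 s*kg/L

512 s*kg/L


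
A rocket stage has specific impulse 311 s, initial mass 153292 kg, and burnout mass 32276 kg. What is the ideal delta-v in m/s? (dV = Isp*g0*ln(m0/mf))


Ve = 311 * 9.81 = 3050.91 m/s
dV = 3050.91 * ln(153292/32276) = 4753 m/s

4753 m/s


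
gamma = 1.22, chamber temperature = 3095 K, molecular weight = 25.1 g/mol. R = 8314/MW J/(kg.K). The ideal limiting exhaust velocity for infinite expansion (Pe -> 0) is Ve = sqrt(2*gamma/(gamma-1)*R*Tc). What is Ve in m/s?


R = 8314 / 25.1 = 331.24 J/(kg.K)
Ve = sqrt(2 * 1.22 / (1.22 - 1) * 331.24 * 3095) = 3372 m/s

3372 m/s


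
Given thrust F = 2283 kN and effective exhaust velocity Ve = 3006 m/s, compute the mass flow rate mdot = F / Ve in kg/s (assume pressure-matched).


mdot = F / Ve = 2283000 / 3006 = 759.5 kg/s

759.5 kg/s


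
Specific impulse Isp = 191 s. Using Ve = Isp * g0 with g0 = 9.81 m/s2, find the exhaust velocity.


Ve = Isp * g0 = 191 * 9.81 = 1873.7 m/s

1873.7 m/s


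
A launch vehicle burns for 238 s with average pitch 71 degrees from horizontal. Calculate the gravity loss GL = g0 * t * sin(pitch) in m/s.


GL = 9.81 * 238 * sin(71 deg) = 2208 m/s

2208 m/s


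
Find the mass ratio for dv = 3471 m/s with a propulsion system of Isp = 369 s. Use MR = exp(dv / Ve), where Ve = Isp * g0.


Ve = 369 * 9.81 = 3619.89 m/s
MR = exp(3471 / 3619.89) = 2.609

2.609


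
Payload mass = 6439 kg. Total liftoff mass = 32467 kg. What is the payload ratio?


PR = 6439 / 32467 = 0.1983

0.1983


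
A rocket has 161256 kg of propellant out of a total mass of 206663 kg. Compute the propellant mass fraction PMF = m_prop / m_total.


PMF = 161256 / 206663 = 0.78

0.78


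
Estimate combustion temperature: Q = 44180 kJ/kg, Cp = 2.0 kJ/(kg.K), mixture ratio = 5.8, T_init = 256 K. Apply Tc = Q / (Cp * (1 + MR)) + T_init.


Tc = 44180 / (2.0 * (1 + 5.8)) + 256 = 3505 K

3505 K


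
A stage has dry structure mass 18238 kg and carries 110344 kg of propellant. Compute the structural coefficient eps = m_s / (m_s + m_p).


eps = 18238 / (18238 + 110344) = 0.1418

0.1418


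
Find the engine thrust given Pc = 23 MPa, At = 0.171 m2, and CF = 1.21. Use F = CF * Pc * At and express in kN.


F = 1.21 * 23e6 * 0.171 = 4.7589e+06 N = 4758.9 kN

4758.9 kN


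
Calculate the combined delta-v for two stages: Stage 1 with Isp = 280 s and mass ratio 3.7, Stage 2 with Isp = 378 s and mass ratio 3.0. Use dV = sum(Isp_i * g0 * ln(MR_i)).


dV1 = 280 * 9.81 * ln(3.7) = 3593.7 m/s
dV2 = 378 * 9.81 * ln(3.0) = 4073.9 m/s
Total dV = 3593.7 + 4073.9 = 7667.6 m/s ~ 7668 m/s

7668 m/s


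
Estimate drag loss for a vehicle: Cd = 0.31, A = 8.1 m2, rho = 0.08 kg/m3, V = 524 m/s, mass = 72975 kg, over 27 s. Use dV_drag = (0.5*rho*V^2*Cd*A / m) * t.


D = 0.5 * 0.08 * 524^2 * 0.31 * 8.1 = 27578.41 N
a = 27578.41 / 72975 = 0.3779 m/s2
dV = 0.3779 * 27 = 10.2 m/s

10.2 m/s


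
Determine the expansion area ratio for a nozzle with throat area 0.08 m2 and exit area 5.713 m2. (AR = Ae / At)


AR = 5.713 / 0.08 = 71.4

71.4


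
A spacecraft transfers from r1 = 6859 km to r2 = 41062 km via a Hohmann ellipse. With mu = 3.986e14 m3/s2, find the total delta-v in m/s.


V1 = sqrt(mu/r1) = 7623.22 m/s
dV1 = V1*(sqrt(2*r2/(r1+r2)) - 1) = 2356.32 m/s
V2 = sqrt(mu/r2) = 3115.65 m/s
dV2 = V2*(1 - sqrt(2*r1/(r1+r2))) = 1448.67 m/s
Total dV = 3805 m/s

3805 m/s


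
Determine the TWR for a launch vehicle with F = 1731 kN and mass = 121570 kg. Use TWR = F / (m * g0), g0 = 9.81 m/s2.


TWR = 1731000 / (121570 * 9.81) = 1.45

1.45


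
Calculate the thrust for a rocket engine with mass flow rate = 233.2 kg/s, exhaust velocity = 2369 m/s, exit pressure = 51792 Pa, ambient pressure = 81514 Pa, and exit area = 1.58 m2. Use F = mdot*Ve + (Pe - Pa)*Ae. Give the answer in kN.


F = 233.2 * 2369 + (51792 - 81514) * 1.58 = 505490.0 N = 505.5 kN

505.5 kN
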